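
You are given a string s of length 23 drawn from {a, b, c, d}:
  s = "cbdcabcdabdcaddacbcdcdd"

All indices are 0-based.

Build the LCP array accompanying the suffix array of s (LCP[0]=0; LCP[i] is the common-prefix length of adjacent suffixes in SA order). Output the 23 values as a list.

[0, 2, 1, 1, 0, 3, 1, 4, 0, 2, 1, 2, 1, 2, 2, 0, 1, 2, 1, 3, 2, 1, 2]

rank | idx | suffix
   0 |   4 | abcdabdcaddacbcdcdd
   1 |   8 | abdcaddacbcdcdd
   2 |  15 | acbcdcdd
   3 |  12 | addacbcdcdd
   4 |   5 | bcdabdcaddacbcdcdd
   5 |  17 | bcdcdd
   6 |   1 | bdcabcdabdcaddacbcdcdd
   7 |   9 | bdcaddacbcdcdd
   8 |   3 | cabcdabdcaddacbcdcdd
   9 |  11 | caddacbcdcdd
  10 |  16 | cbcdcdd
  11 |   0 | cbdcabcdabdcaddacbcdcdd
  12 |   6 | cdabdcaddacbcdcdd
  13 |  18 | cdcdd
  14 |  20 | cdd
  15 |  22 | d
  16 |   7 | dabdcaddacbcdcdd
  17 |  14 | dacbcdcdd
  18 |   2 | dcabcdabdcaddacbcdcdd
  19 |  10 | dcaddacbcdcdd
  20 |  19 | dcdd
  21 |  21 | dd
  22 |  13 | ddacbcdcdd

SA = [4, 8, 15, 12, 5, 17, 1, 9, 3, 11, 16, 0, 6, 18, 20, 22, 7, 14, 2, 10, 19, 21, 13]
[i] adj suffixes → lcp
  [1] 4/8 → 2 ('ab')
  [2] 8/15 → 1 ('a')
  [3] 15/12 → 1 ('a')
  [4] 12/5 → 0 ('')
  [5] 5/17 → 3 ('bcd')
  [6] 17/1 → 1 ('b')
  [7] 1/9 → 4 ('bdca')
  [8] 9/3 → 0 ('')
  [9] 3/11 → 2 ('ca')
  [10] 11/16 → 1 ('c')
  [11] 16/0 → 2 ('cb')
  [12] 0/6 → 1 ('c')
  [13] 6/18 → 2 ('cd')
  [14] 18/20 → 2 ('cd')
  [15] 20/22 → 0 ('')
  [16] 22/7 → 1 ('d')
  [17] 7/14 → 2 ('da')
  [18] 14/2 → 1 ('d')
  [19] 2/10 → 3 ('dca')
  [20] 10/19 → 2 ('dc')
  [21] 19/21 → 1 ('d')
  [22] 21/13 → 2 ('dd')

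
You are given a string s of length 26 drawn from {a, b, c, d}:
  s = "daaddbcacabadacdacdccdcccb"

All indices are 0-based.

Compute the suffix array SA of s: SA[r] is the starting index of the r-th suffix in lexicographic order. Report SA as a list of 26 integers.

rank→(start, suffix):
  0 → (1, 'aaddbcacabadacdacdccdcccb')
  1 → (9, 'abadacdacdccdcccb')
  2 → (7, 'acabadacdacdccdcccb')
  3 → (13, 'acdacdccdcccb')
  4 → (16, 'acdccdcccb')
  5 → (11, 'adacdacdccdcccb')
  6 → (2, 'addbcacabadacdacdccdcccb')
  7 → (25, 'b')
  8 → (10, 'badacdacdccdcccb')
  9 → (5, 'bcacabadacdacdccdcccb')
  10 → (8, 'cabadacdacdccdcccb')
  11 → (6, 'cacabadacdacdccdcccb')
  12 → (24, 'cb')
  13 → (23, 'ccb')
  14 → (22, 'cccb')
  15 → (19, 'ccdcccb')
  16 → (14, 'cdacdccdcccb')
  17 → (20, 'cdcccb')
  18 → (17, 'cdccdcccb')
  19 → (0, 'daaddbcacabadacdacdccdcccb')
  20 → (12, 'dacdacdccdcccb')
  21 → (15, 'dacdccdcccb')
  22 → (4, 'dbcacabadacdacdccdcccb')
  23 → (21, 'dcccb')
  24 → (18, 'dccdcccb')
  25 → (3, 'ddbcacabadacdacdccdcccb')

[1, 9, 7, 13, 16, 11, 2, 25, 10, 5, 8, 6, 24, 23, 22, 19, 14, 20, 17, 0, 12, 15, 4, 21, 18, 3]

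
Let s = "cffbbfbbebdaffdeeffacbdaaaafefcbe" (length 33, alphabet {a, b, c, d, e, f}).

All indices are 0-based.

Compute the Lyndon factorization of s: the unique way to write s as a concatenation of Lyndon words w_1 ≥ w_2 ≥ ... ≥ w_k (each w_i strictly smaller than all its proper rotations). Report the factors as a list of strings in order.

["cff", "bbf", "bbebd", "affdeeff", "acbd", "aaaafefcbe"]

emit factor 1: 'cff' (i=0, period=3)
emit factor 2: 'bbf' (i=3, period=3)
emit factor 3: 'bbebd' (i=6, period=5)
emit factor 4: 'affdeeff' (i=11, period=8)
emit factor 5: 'acbd' (i=19, period=4)
emit factor 6: 'aaaafefcbe' (i=23, period=10)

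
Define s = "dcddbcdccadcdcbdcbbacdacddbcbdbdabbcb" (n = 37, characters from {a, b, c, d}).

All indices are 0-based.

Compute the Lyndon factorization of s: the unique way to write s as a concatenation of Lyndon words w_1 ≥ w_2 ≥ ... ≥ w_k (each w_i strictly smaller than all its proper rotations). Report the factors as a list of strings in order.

emit factor 1: 'd' (i=0, period=1)
emit factor 2: 'cdd' (i=1, period=3)
emit factor 3: 'bcdcc' (i=4, period=5)
emit factor 4: 'adcdcbdcbb' (i=9, period=10)
emit factor 5: 'acdacddbcbdbd' (i=19, period=13)
emit factor 6: 'abbcb' (i=32, period=5)

["d", "cdd", "bcdcc", "adcdcbdcbb", "acdacddbcbdbd", "abbcb"]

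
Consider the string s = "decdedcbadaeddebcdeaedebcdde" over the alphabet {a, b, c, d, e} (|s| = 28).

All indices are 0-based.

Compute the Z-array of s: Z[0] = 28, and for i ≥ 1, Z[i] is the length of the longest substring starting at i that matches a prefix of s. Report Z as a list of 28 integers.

[28, 0, 0, 2, 0, 1, 0, 0, 0, 1, 0, 0, 1, 2, 0, 0, 0, 2, 0, 0, 0, 2, 0, 0, 0, 1, 2, 0]

Z[0]=28
i=1: fresh scan; Z[1]=0
i=2: fresh scan; Z[2]=0
i=3: fresh scan; Z[3]=2 grow→box=[3,5)
i=4: min(r-i=1, Z[1]=0)=0; Z[4]=0
i=5: fresh scan; Z[5]=1 grow→box=[5,6)
i=6: fresh scan; Z[6]=0
i=7: fresh scan; Z[7]=0
i=8: fresh scan; Z[8]=0
i=9: fresh scan; Z[9]=1 grow→box=[9,10)
i=10: fresh scan; Z[10]=0
i=11: fresh scan; Z[11]=0
i=12: fresh scan; Z[12]=1 grow→box=[12,13)
i=13: fresh scan; Z[13]=2 grow→box=[13,15)
i=14: min(r-i=1, Z[1]=0)=0; Z[14]=0
i=15: fresh scan; Z[15]=0
i=16: fresh scan; Z[16]=0
i=17: fresh scan; Z[17]=2 grow→box=[17,19)
i=18: min(r-i=1, Z[1]=0)=0; Z[18]=0
i=19: fresh scan; Z[19]=0
i=20: fresh scan; Z[20]=0
i=21: fresh scan; Z[21]=2 grow→box=[21,23)
i=22: min(r-i=1, Z[1]=0)=0; Z[22]=0
i=23: fresh scan; Z[23]=0
i=24: fresh scan; Z[24]=0
i=25: fresh scan; Z[25]=1 grow→box=[25,26)
i=26: fresh scan; Z[26]=2 grow→box=[26,28)
i=27: min(r-i=1, Z[1]=0)=0; Z[27]=0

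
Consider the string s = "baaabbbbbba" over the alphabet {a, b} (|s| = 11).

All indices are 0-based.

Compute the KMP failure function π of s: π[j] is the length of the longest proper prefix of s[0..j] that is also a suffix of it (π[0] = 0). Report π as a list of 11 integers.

[0, 0, 0, 0, 1, 1, 1, 1, 1, 1, 2]

π[0] = 0
j=1 s[j]='a': π[1]=0 (border '')
j=2 s[j]='a': π[2]=0 (border '')
j=3 s[j]='a': π[3]=0 (border '')
j=4 s[j]='b': π[4]=1 (border 'b')
j=5 s[j]='b': k: 1→0; π[5]=1 (border 'b')
j=6 s[j]='b': k: 1→0; π[6]=1 (border 'b')
j=7 s[j]='b': k: 1→0; π[7]=1 (border 'b')
j=8 s[j]='b': k: 1→0; π[8]=1 (border 'b')
j=9 s[j]='b': k: 1→0; π[9]=1 (border 'b')
j=10 s[j]='a': π[10]=2 (border 'ba')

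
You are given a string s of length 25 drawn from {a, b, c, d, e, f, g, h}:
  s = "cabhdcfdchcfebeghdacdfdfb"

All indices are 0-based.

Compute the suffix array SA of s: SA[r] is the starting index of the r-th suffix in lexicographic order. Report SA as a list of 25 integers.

sorted suffixes:
  #0 SA[0]=1  'abhdcfdchcfebeghdacdfdfb'
  #1 SA[1]=18  'acdfdfb'
  #2 SA[2]=24  'b'
  #3 SA[3]=13  'beghdacdfdfb'
  #4 SA[4]=2  'bhdcfdchcfebeghdacdfdfb'
  #5 SA[5]=0  'cabhdcfdchcfebeghdacdfdfb'
  #6 SA[6]=19  'cdfdfb'
  #7 SA[7]=5  'cfdchcfebeghdacdfdfb'
  #8 SA[8]=10  'cfebeghdacdfdfb'
  #9 SA[9]=8  'chcfebeghdacdfdfb'
  #10 SA[10]=17  'dacdfdfb'
  #11 SA[11]=4  'dcfdchcfebeghdacdfdfb'
  #12 SA[12]=7  'dchcfebeghdacdfdfb'
  #13 SA[13]=22  'dfb'
  #14 SA[14]=20  'dfdfb'
  #15 SA[15]=12  'ebeghdacdfdfb'
  #16 SA[16]=14  'eghdacdfdfb'
  #17 SA[17]=23  'fb'
  #18 SA[18]=6  'fdchcfebeghdacdfdfb'
  #19 SA[19]=21  'fdfb'
  #20 SA[20]=11  'febeghdacdfdfb'
  #21 SA[21]=15  'ghdacdfdfb'
  #22 SA[22]=9  'hcfebeghdacdfdfb'
  #23 SA[23]=16  'hdacdfdfb'
  #24 SA[24]=3  'hdcfdchcfebeghdacdfdfb'

[1, 18, 24, 13, 2, 0, 19, 5, 10, 8, 17, 4, 7, 22, 20, 12, 14, 23, 6, 21, 11, 15, 9, 16, 3]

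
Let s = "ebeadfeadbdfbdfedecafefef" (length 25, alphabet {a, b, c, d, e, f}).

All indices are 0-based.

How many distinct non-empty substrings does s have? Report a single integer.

sorted suffixes:
  #0 SA[0]=7  'adbdfbdfedecafefef'
  #1 SA[1]=3  'adfeadbdfbdfedecafefef'
  #2 SA[2]=19  'afefef'
  #3 SA[3]=9  'bdfbdfedecafefef'
  #4 SA[4]=12  'bdfedecafefef'
  #5 SA[5]=1  'beadfeadbdfbdfedecafefef'
  #6 SA[6]=18  'cafefef'
  #7 SA[7]=8  'dbdfbdfedecafefef'
  #8 SA[8]=16  'decafefef'
  #9 SA[9]=10  'dfbdfedecafefef'
  #10 SA[10]=4  'dfeadbdfbdfedecafefef'
  #11 SA[11]=13  'dfedecafefef'
  #12 SA[12]=6  'eadbdfbdfedecafefef'
  #13 SA[13]=2  'eadfeadbdfbdfedecafefef'
  #14 SA[14]=0  'ebeadfeadbdfbdfedecafefef'
  #15 SA[15]=17  'ecafefef'
  #16 SA[16]=15  'edecafefef'
  #17 SA[17]=23  'ef'
  #18 SA[18]=21  'efef'
  #19 SA[19]=24  'f'
  #20 SA[20]=11  'fbdfedecafefef'
  #21 SA[21]=5  'feadbdfbdfedecafefef'
  #22 SA[22]=14  'fedecafefef'
  #23 SA[23]=22  'fef'
  #24 SA[24]=20  'fefef'

SA = [7, 3, 19, 9, 12, 1, 18, 8, 16, 10, 4, 13, 6, 2, 0, 17, 15, 23, 21, 24, 11, 5, 14, 22, 20]
[i] adj suffixes → lcp
  [1] 7/3 → 2 ('ad')
  [2] 3/19 → 1 ('a')
  [3] 19/9 → 0 ('')
  [4] 9/12 → 3 ('bdf')
  [5] 12/1 → 1 ('b')
  [6] 1/18 → 0 ('')
  [7] 18/8 → 0 ('')
  [8] 8/16 → 1 ('d')
  [9] 16/10 → 1 ('d')
  [10] 10/4 → 2 ('df')
  [11] 4/13 → 3 ('dfe')
  [12] 13/6 → 0 ('')
  [13] 6/2 → 3 ('ead')
  [14] 2/0 → 1 ('e')
  [15] 0/17 → 1 ('e')
  [16] 17/15 → 1 ('e')
  [17] 15/23 → 1 ('e')
  [18] 23/21 → 2 ('ef')
  [19] 21/24 → 0 ('')
  [20] 24/11 → 1 ('f')
  [21] 11/5 → 1 ('f')
  [22] 5/14 → 2 ('fe')
  [23] 14/22 → 2 ('fe')
  [24] 22/20 → 3 ('fef')

n(n+1)/2 = 25·26/2 = 325
Σ LCP = 0 + 2 + 1 + 0 + 3 + 1 + 0 + 0 + 1 + 1 + 2 + 3 + 0 + 3 + 1 + 1 + 1 + 1 + 2 + 0 + 1 + 1 + 2 + 2 + 3 = 32
distinct = 325 − 32 = 293

293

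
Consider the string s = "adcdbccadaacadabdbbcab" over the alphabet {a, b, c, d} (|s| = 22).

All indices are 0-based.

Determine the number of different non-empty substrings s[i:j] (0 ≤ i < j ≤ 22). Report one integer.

224

rank→(start, suffix):
  0 → (9, 'aacadabdbbcab')
  1 → (20, 'ab')
  2 → (14, 'abdbbcab')
  3 → (10, 'acadabdbbcab')
  4 → (7, 'adaacadabdbbcab')
  5 → (12, 'adabdbbcab')
  6 → (0, 'adcdbccadaacadabdbbcab')
  7 → (21, 'b')
  8 → (17, 'bbcab')
  9 → (18, 'bcab')
  10 → (4, 'bccadaacadabdbbcab')
  11 → (15, 'bdbbcab')
  12 → (19, 'cab')
  13 → (6, 'cadaacadabdbbcab')
  14 → (11, 'cadabdbbcab')
  15 → (5, 'ccadaacadabdbbcab')
  16 → (2, 'cdbccadaacadabdbbcab')
  17 → (8, 'daacadabdbbcab')
  18 → (13, 'dabdbbcab')
  19 → (16, 'dbbcab')
  20 → (3, 'dbccadaacadabdbbcab')
  21 → (1, 'dcdbccadaacadabdbbcab')

SA = [9, 20, 14, 10, 7, 12, 0, 21, 17, 18, 4, 15, 19, 6, 11, 5, 2, 8, 13, 16, 3, 1]
[i] adj suffixes → lcp
  [1] 9/20 → 1 ('a')
  [2] 20/14 → 2 ('ab')
  [3] 14/10 → 1 ('a')
  [4] 10/7 → 1 ('a')
  [5] 7/12 → 3 ('ada')
  [6] 12/0 → 2 ('ad')
  [7] 0/21 → 0 ('')
  [8] 21/17 → 1 ('b')
  [9] 17/18 → 1 ('b')
  [10] 18/4 → 2 ('bc')
  [11] 4/15 → 1 ('b')
  [12] 15/19 → 0 ('')
  [13] 19/6 → 2 ('ca')
  [14] 6/11 → 4 ('cada')
  [15] 11/5 → 1 ('c')
  [16] 5/2 → 1 ('c')
  [17] 2/8 → 0 ('')
  [18] 8/13 → 2 ('da')
  [19] 13/16 → 1 ('d')
  [20] 16/3 → 2 ('db')
  [21] 3/1 → 1 ('d')

n(n+1)/2 = 22·23/2 = 253
Σ LCP = 0 + 1 + 2 + 1 + 1 + 3 + 2 + 0 + 1 + 1 + 2 + 1 + 0 + 2 + 4 + 1 + 1 + 0 + 2 + 1 + 2 + 1 = 29
distinct = 253 − 29 = 224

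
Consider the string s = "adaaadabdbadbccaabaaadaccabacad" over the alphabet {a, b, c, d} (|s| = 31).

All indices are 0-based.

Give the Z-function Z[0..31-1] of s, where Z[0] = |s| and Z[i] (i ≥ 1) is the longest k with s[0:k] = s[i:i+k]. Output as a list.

[31, 0, 1, 1, 3, 0, 1, 0, 0, 0, 2, 0, 0, 0, 0, 1, 1, 0, 1, 1, 3, 0, 1, 0, 0, 1, 0, 1, 0, 2, 0]

Z[0]=31
i=1: i≥r, start 0; Z[1]=0
i=2: i≥r, start 0; Z[2]=1 grow→box=[2,3)
i=3: i≥r, start 0; Z[3]=1 grow→box=[3,4)
i=4: i≥r, start 0; Z[4]=3 grow→box=[4,7)
i=5: min(r-i=2, Z[1]=0)=0; Z[5]=0
i=6: min(r-i=1, Z[2]=1)=1; Z[6]=1
i=7: i≥r, start 0; Z[7]=0
i=8: i≥r, start 0; Z[8]=0
i=9: i≥r, start 0; Z[9]=0
i=10: i≥r, start 0; Z[10]=2 grow→box=[10,12)
i=11: min(r-i=1, Z[1]=0)=0; Z[11]=0
i=12: i≥r, start 0; Z[12]=0
i=13: i≥r, start 0; Z[13]=0
i=14: i≥r, start 0; Z[14]=0
i=15: i≥r, start 0; Z[15]=1 grow→box=[15,16)
i=16: i≥r, start 0; Z[16]=1 grow→box=[16,17)
i=17: i≥r, start 0; Z[17]=0
i=18: i≥r, start 0; Z[18]=1 grow→box=[18,19)
i=19: i≥r, start 0; Z[19]=1 grow→box=[19,20)
i=20: i≥r, start 0; Z[20]=3 grow→box=[20,23)
i=21: min(r-i=2, Z[1]=0)=0; Z[21]=0
i=22: min(r-i=1, Z[2]=1)=1; Z[22]=1
i=23: i≥r, start 0; Z[23]=0
i=24: i≥r, start 0; Z[24]=0
i=25: i≥r, start 0; Z[25]=1 grow→box=[25,26)
i=26: i≥r, start 0; Z[26]=0
i=27: i≥r, start 0; Z[27]=1 grow→box=[27,28)
i=28: i≥r, start 0; Z[28]=0
i=29: i≥r, start 0; Z[29]=2 grow→box=[29,31)
i=30: min(r-i=1, Z[1]=0)=0; Z[30]=0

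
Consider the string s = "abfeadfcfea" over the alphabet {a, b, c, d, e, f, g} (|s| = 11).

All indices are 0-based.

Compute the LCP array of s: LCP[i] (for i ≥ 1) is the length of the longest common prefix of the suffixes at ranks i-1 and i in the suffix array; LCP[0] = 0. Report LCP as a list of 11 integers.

[0, 1, 1, 0, 0, 0, 0, 2, 0, 1, 3]

rank | idx | suffix
   0 |  10 | a
   1 |   0 | abfeadfcfea
   2 |   4 | adfcfea
   3 |   1 | bfeadfcfea
   4 |   7 | cfea
   5 |   5 | dfcfea
   6 |   9 | ea
   7 |   3 | eadfcfea
   8 |   6 | fcfea
   9 |   8 | fea
  10 |   2 | feadfcfea

SA = [10, 0, 4, 1, 7, 5, 9, 3, 6, 8, 2]
i: (SA[i-1],SA[i]) lcp shared
  1: (10,0) 1 'a'
  2: (0,4) 1 'a'
  3: (4,1) 0 ''
  4: (1,7) 0 ''
  5: (7,5) 0 ''
  6: (5,9) 0 ''
  7: (9,3) 2 'ea'
  8: (3,6) 0 ''
  9: (6,8) 1 'f'
  10: (8,2) 3 'fea'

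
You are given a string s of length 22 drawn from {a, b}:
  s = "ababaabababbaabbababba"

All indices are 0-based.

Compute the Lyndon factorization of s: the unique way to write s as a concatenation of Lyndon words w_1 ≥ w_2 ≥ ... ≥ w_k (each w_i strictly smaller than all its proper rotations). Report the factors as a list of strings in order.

emit factor 1: 'ab' (i=0, period=2)
emit factor 2: 'ab' (i=2, period=2)
emit factor 3: 'aabababbaabbababb' (i=4, period=17)
emit factor 4: 'a' (i=21, period=1)

["ab", "ab", "aabababbaabbababb", "a"]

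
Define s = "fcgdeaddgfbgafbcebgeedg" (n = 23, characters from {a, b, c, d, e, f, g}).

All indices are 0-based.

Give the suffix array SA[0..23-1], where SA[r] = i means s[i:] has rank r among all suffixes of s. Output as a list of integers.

sorted suffixes:
  #0 SA[0]=5  'addgfbgafbcebgeedg'
  #1 SA[1]=12  'afbcebgeedg'
  #2 SA[2]=14  'bcebgeedg'
  #3 SA[3]=10  'bgafbcebgeedg'
  #4 SA[4]=17  'bgeedg'
  #5 SA[5]=15  'cebgeedg'
  #6 SA[6]=1  'cgdeaddgfbgafbcebgeedg'
  #7 SA[7]=6  'ddgfbgafbcebgeedg'
  #8 SA[8]=3  'deaddgfbgafbcebgeedg'
  #9 SA[9]=21  'dg'
  #10 SA[10]=7  'dgfbgafbcebgeedg'
  #11 SA[11]=4  'eaddgfbgafbcebgeedg'
  #12 SA[12]=16  'ebgeedg'
  #13 SA[13]=20  'edg'
  #14 SA[14]=19  'eedg'
  #15 SA[15]=13  'fbcebgeedg'
  #16 SA[16]=9  'fbgafbcebgeedg'
  #17 SA[17]=0  'fcgdeaddgfbgafbcebgeedg'
  #18 SA[18]=22  'g'
  #19 SA[19]=11  'gafbcebgeedg'
  #20 SA[20]=2  'gdeaddgfbgafbcebgeedg'
  #21 SA[21]=18  'geedg'
  #22 SA[22]=8  'gfbgafbcebgeedg'

[5, 12, 14, 10, 17, 15, 1, 6, 3, 21, 7, 4, 16, 20, 19, 13, 9, 0, 22, 11, 2, 18, 8]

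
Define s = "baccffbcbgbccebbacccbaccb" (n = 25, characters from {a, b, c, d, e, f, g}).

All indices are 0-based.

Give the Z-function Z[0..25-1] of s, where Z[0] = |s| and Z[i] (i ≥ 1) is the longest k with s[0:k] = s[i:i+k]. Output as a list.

[25, 0, 0, 0, 0, 0, 1, 0, 1, 0, 1, 0, 0, 0, 1, 4, 0, 0, 0, 0, 4, 0, 0, 0, 1]

Z[0]=25
i=1: fresh scan; Z[1]=0
i=2: fresh scan; Z[2]=0
i=3: fresh scan; Z[3]=0
i=4: fresh scan; Z[4]=0
i=5: fresh scan; Z[5]=0
i=6: fresh scan; Z[6]=1 extend→box=[6,7)
i=7: fresh scan; Z[7]=0
i=8: fresh scan; Z[8]=1 extend→box=[8,9)
i=9: fresh scan; Z[9]=0
i=10: fresh scan; Z[10]=1 extend→box=[10,11)
i=11: fresh scan; Z[11]=0
i=12: fresh scan; Z[12]=0
i=13: fresh scan; Z[13]=0
i=14: fresh scan; Z[14]=1 extend→box=[14,15)
i=15: fresh scan; Z[15]=4 extend→box=[15,19)
i=16: min(r-i=3, Z[1]=0)=0; Z[16]=0
i=17: min(r-i=2, Z[2]=0)=0; Z[17]=0
i=18: min(r-i=1, Z[3]=0)=0; Z[18]=0
i=19: fresh scan; Z[19]=0
i=20: fresh scan; Z[20]=4 extend→box=[20,24)
i=21: min(r-i=3, Z[1]=0)=0; Z[21]=0
i=22: min(r-i=2, Z[2]=0)=0; Z[22]=0
i=23: min(r-i=1, Z[3]=0)=0; Z[23]=0
i=24: fresh scan; Z[24]=1 extend→box=[24,25)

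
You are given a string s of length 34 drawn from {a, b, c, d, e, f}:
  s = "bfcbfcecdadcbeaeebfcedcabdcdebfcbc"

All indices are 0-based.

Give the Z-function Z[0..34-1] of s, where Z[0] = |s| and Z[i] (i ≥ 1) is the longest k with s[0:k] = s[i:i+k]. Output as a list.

Z[0]=34
i=1: fresh scan; Z[1]=0
i=2: fresh scan; Z[2]=0
i=3: fresh scan; Z[3]=3 grow→box=[3,6)
i=4: min(r-i=2, Z[1]=0)=0; Z[4]=0
i=5: min(r-i=1, Z[2]=0)=0; Z[5]=0
i=6: fresh scan; Z[6]=0
i=7: fresh scan; Z[7]=0
i=8: fresh scan; Z[8]=0
i=9: fresh scan; Z[9]=0
i=10: fresh scan; Z[10]=0
i=11: fresh scan; Z[11]=0
i=12: fresh scan; Z[12]=1 grow→box=[12,13)
i=13: fresh scan; Z[13]=0
i=14: fresh scan; Z[14]=0
i=15: fresh scan; Z[15]=0
i=16: fresh scan; Z[16]=0
i=17: fresh scan; Z[17]=3 grow→box=[17,20)
i=18: min(r-i=2, Z[1]=0)=0; Z[18]=0
i=19: min(r-i=1, Z[2]=0)=0; Z[19]=0
i=20: fresh scan; Z[20]=0
i=21: fresh scan; Z[21]=0
i=22: fresh scan; Z[22]=0
i=23: fresh scan; Z[23]=0
i=24: fresh scan; Z[24]=1 grow→box=[24,25)
i=25: fresh scan; Z[25]=0
i=26: fresh scan; Z[26]=0
i=27: fresh scan; Z[27]=0
i=28: fresh scan; Z[28]=0
i=29: fresh scan; Z[29]=4 grow→box=[29,33)
i=30: min(r-i=3, Z[1]=0)=0; Z[30]=0
i=31: min(r-i=2, Z[2]=0)=0; Z[31]=0
i=32: min(r-i=1, Z[3]=3)=1; Z[32]=1
i=33: fresh scan; Z[33]=0

[34, 0, 0, 3, 0, 0, 0, 0, 0, 0, 0, 0, 1, 0, 0, 0, 0, 3, 0, 0, 0, 0, 0, 0, 1, 0, 0, 0, 0, 4, 0, 0, 1, 0]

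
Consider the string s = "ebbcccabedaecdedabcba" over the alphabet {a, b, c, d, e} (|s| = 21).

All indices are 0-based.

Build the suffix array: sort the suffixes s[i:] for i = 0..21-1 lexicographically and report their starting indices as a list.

rank→(start, suffix):
  0 → (20, 'a')
  1 → (16, 'abcba')
  2 → (6, 'abedaecdedabcba')
  3 → (10, 'aecdedabcba')
  4 → (19, 'ba')
  5 → (1, 'bbcccabedaecdedabcba')
  6 → (17, 'bcba')
  7 → (2, 'bcccabedaecdedabcba')
  8 → (7, 'bedaecdedabcba')
  9 → (5, 'cabedaecdedabcba')
  10 → (18, 'cba')
  11 → (4, 'ccabedaecdedabcba')
  12 → (3, 'cccabedaecdedabcba')
  13 → (12, 'cdedabcba')
  14 → (15, 'dabcba')
  15 → (9, 'daecdedabcba')
  16 → (13, 'dedabcba')
  17 → (0, 'ebbcccabedaecdedabcba')
  18 → (11, 'ecdedabcba')
  19 → (14, 'edabcba')
  20 → (8, 'edaecdedabcba')

[20, 16, 6, 10, 19, 1, 17, 2, 7, 5, 18, 4, 3, 12, 15, 9, 13, 0, 11, 14, 8]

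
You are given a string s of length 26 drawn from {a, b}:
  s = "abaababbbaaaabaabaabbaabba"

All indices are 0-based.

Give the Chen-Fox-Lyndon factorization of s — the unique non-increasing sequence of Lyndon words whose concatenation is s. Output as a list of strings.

emit factor 1: 'ab' (i=0, period=2)
emit factor 2: 'aababbb' (i=2, period=7)
emit factor 3: 'aaaabaabaabbaabb' (i=9, period=16)
emit factor 4: 'a' (i=25, period=1)

["ab", "aababbb", "aaaabaabaabbaabb", "a"]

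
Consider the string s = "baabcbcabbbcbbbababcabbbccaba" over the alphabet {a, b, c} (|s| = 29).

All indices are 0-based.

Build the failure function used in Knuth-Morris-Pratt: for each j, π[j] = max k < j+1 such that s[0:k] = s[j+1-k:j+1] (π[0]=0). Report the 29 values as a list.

π[0] = 0
j=1 s[j]='a': π[1]=0 (border '')
j=2 s[j]='a': π[2]=0 (border '')
j=3 s[j]='b': π[3]=1 (border 'b')
j=4 s[j]='c': k: 1→0; π[4]=0 (border '')
j=5 s[j]='b': π[5]=1 (border 'b')
j=6 s[j]='c': k: 1→0; π[6]=0 (border '')
j=7 s[j]='a': π[7]=0 (border '')
j=8 s[j]='b': π[8]=1 (border 'b')
j=9 s[j]='b': k: 1→0; π[9]=1 (border 'b')
j=10 s[j]='b': k: 1→0; π[10]=1 (border 'b')
j=11 s[j]='c': k: 1→0; π[11]=0 (border '')
j=12 s[j]='b': π[12]=1 (border 'b')
j=13 s[j]='b': k: 1→0; π[13]=1 (border 'b')
j=14 s[j]='b': k: 1→0; π[14]=1 (border 'b')
j=15 s[j]='a': π[15]=2 (border 'ba')
j=16 s[j]='b': k: 2→0; π[16]=1 (border 'b')
j=17 s[j]='a': π[17]=2 (border 'ba')
j=18 s[j]='b': k: 2→0; π[18]=1 (border 'b')
j=19 s[j]='c': k: 1→0; π[19]=0 (border '')
j=20 s[j]='a': π[20]=0 (border '')
j=21 s[j]='b': π[21]=1 (border 'b')
j=22 s[j]='b': k: 1→0; π[22]=1 (border 'b')
j=23 s[j]='b': k: 1→0; π[23]=1 (border 'b')
j=24 s[j]='c': k: 1→0; π[24]=0 (border '')
j=25 s[j]='c': π[25]=0 (border '')
j=26 s[j]='a': π[26]=0 (border '')
j=27 s[j]='b': π[27]=1 (border 'b')
j=28 s[j]='a': π[28]=2 (border 'ba')

[0, 0, 0, 1, 0, 1, 0, 0, 1, 1, 1, 0, 1, 1, 1, 2, 1, 2, 1, 0, 0, 1, 1, 1, 0, 0, 0, 1, 2]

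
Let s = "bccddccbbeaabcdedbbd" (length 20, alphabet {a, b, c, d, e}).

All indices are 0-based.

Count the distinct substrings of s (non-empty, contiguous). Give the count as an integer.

191

rank | idx | suffix
   0 |  10 | aabcdedbbd
   1 |  11 | abcdedbbd
   2 |  17 | bbd
   3 |   7 | bbeaabcdedbbd
   4 |   0 | bccddccbbeaabcdedbbd
   5 |  12 | bcdedbbd
   6 |  18 | bd
   7 |   8 | beaabcdedbbd
   8 |   6 | cbbeaabcdedbbd
   9 |   5 | ccbbeaabcdedbbd
  10 |   1 | ccddccbbeaabcdedbbd
  11 |   2 | cddccbbeaabcdedbbd
  12 |  13 | cdedbbd
  13 |  19 | d
  14 |  16 | dbbd
  15 |   4 | dccbbeaabcdedbbd
  16 |   3 | ddccbbeaabcdedbbd
  17 |  14 | dedbbd
  18 |   9 | eaabcdedbbd
  19 |  15 | edbbd

SA = [10, 11, 17, 7, 0, 12, 18, 8, 6, 5, 1, 2, 13, 19, 16, 4, 3, 14, 9, 15]
[i] adj suffixes → lcp
  [1] 10/11 → 1 ('a')
  [2] 11/17 → 0 ('')
  [3] 17/7 → 2 ('bb')
  [4] 7/0 → 1 ('b')
  [5] 0/12 → 2 ('bc')
  [6] 12/18 → 1 ('b')
  [7] 18/8 → 1 ('b')
  [8] 8/6 → 0 ('')
  [9] 6/5 → 1 ('c')
  [10] 5/1 → 2 ('cc')
  [11] 1/2 → 1 ('c')
  [12] 2/13 → 2 ('cd')
  [13] 13/19 → 0 ('')
  [14] 19/16 → 1 ('d')
  [15] 16/4 → 1 ('d')
  [16] 4/3 → 1 ('d')
  [17] 3/14 → 1 ('d')
  [18] 14/9 → 0 ('')
  [19] 9/15 → 1 ('e')

n(n+1)/2 = 20·21/2 = 210
Σ LCP = 0 + 1 + 0 + 2 + 1 + 2 + 1 + 1 + 0 + 1 + 2 + 1 + 2 + 0 + 1 + 1 + 1 + 1 + 0 + 1 = 19
distinct = 210 − 19 = 191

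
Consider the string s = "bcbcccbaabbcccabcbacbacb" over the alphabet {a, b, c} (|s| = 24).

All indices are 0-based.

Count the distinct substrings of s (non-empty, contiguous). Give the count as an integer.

sorted suffixes:
  #0 SA[0]=7  'aabbcccabcbacbacb'
  #1 SA[1]=8  'abbcccabcbacbacb'
  #2 SA[2]=14  'abcbacbacb'
  #3 SA[3]=21  'acb'
  #4 SA[4]=18  'acbacb'
  #5 SA[5]=23  'b'
  #6 SA[6]=6  'baabbcccabcbacbacb'
  #7 SA[7]=20  'bacb'
  #8 SA[8]=17  'bacbacb'
  #9 SA[9]=9  'bbcccabcbacbacb'
  #10 SA[10]=15  'bcbacbacb'
  #11 SA[11]=0  'bcbcccbaabbcccabcbacbacb'
  #12 SA[12]=10  'bcccabcbacbacb'
  #13 SA[13]=2  'bcccbaabbcccabcbacbacb'
  #14 SA[14]=13  'cabcbacbacb'
  #15 SA[15]=22  'cb'
  #16 SA[16]=5  'cbaabbcccabcbacbacb'
  #17 SA[17]=19  'cbacb'
  #18 SA[18]=16  'cbacbacb'
  #19 SA[19]=1  'cbcccbaabbcccabcbacbacb'
  #20 SA[20]=12  'ccabcbacbacb'
  #21 SA[21]=4  'ccbaabbcccabcbacbacb'
  #22 SA[22]=11  'cccabcbacbacb'
  #23 SA[23]=3  'cccbaabbcccabcbacbacb'

SA = [7, 8, 14, 21, 18, 23, 6, 20, 17, 9, 15, 0, 10, 2, 13, 22, 5, 19, 16, 1, 12, 4, 11, 3]
i: (SA[i-1],SA[i]) lcp shared
  1: (7,8) 1 'a'
  2: (8,14) 2 'ab'
  3: (14,21) 1 'a'
  4: (21,18) 3 'acb'
  5: (18,23) 0 ''
  6: (23,6) 1 'b'
  7: (6,20) 2 'ba'
  8: (20,17) 4 'bacb'
  9: (17,9) 1 'b'
  10: (9,15) 1 'b'
  11: (15,0) 3 'bcb'
  12: (0,10) 2 'bc'
  13: (10,2) 4 'bccc'
  14: (2,13) 0 ''
  15: (13,22) 1 'c'
  16: (22,5) 2 'cb'
  17: (5,19) 3 'cba'
  18: (19,16) 5 'cbacb'
  19: (16,1) 2 'cb'
  20: (1,12) 1 'c'
  21: (12,4) 2 'cc'
  22: (4,11) 2 'cc'
  23: (11,3) 3 'ccc'

n(n+1)/2 = 24·25/2 = 300
Σ LCP = 0 + 1 + 2 + 1 + 3 + 0 + 1 + 2 + 4 + 1 + 1 + 3 + 2 + 4 + 0 + 1 + 2 + 3 + 5 + 2 + 1 + 2 + 2 + 3 = 46
distinct = 300 − 46 = 254

254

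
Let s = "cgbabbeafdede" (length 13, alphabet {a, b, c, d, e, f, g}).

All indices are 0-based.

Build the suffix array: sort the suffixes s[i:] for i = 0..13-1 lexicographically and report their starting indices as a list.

sorted suffixes:
  #0 SA[0]=3  'abbeafdede'
  #1 SA[1]=7  'afdede'
  #2 SA[2]=2  'babbeafdede'
  #3 SA[3]=4  'bbeafdede'
  #4 SA[4]=5  'beafdede'
  #5 SA[5]=0  'cgbabbeafdede'
  #6 SA[6]=11  'de'
  #7 SA[7]=9  'dede'
  #8 SA[8]=12  'e'
  #9 SA[9]=6  'eafdede'
  #10 SA[10]=10  'ede'
  #11 SA[11]=8  'fdede'
  #12 SA[12]=1  'gbabbeafdede'

[3, 7, 2, 4, 5, 0, 11, 9, 12, 6, 10, 8, 1]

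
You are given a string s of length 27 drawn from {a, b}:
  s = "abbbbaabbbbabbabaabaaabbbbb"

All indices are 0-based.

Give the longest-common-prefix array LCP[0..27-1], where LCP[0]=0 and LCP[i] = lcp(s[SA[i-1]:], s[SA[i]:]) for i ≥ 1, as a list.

[0, 2, 3, 6, 1, 4, 2, 3, 6, 5, 0, 1, 3, 4, 2, 3, 1, 2, 3, 4, 2, 3, 4, 3, 4, 5, 4]

rank→(start, suffix):
  0 → (19, 'aaabbbbb')
  1 → (16, 'aabaaabbbbb')
  2 → (5, 'aabbbbabbabaabaaabbbbb')
  3 → (20, 'aabbbbb')
  4 → (17, 'abaaabbbbb')
  5 → (14, 'abaabaaabbbbb')
  6 → (11, 'abbabaabaaabbbbb')
  7 → (0, 'abbbbaabbbbabbabaabaaabbbbb')
  8 → (6, 'abbbbabbabaabaaabbbbb')
  9 → (21, 'abbbbb')
  10 → (26, 'b')
  11 → (18, 'baaabbbbb')
  12 → (15, 'baabaaabbbbb')
  13 → (4, 'baabbbbabbabaabaaabbbbb')
  14 → (13, 'babaabaaabbbbb')
  15 → (10, 'babbabaabaaabbbbb')
  16 → (25, 'bb')
  17 → (3, 'bbaabbbbabbabaabaaabbbbb')
  18 → (12, 'bbabaabaaabbbbb')
  19 → (9, 'bbabbabaabaaabbbbb')
  20 → (24, 'bbb')
  21 → (2, 'bbbaabbbbabbabaabaaabbbbb')
  22 → (8, 'bbbabbabaabaaabbbbb')
  23 → (23, 'bbbb')
  24 → (1, 'bbbbaabbbbabbabaabaaabbbbb')
  25 → (7, 'bbbbabbabaabaaabbbbb')
  26 → (22, 'bbbbb')

SA = [19, 16, 5, 20, 17, 14, 11, 0, 6, 21, 26, 18, 15, 4, 13, 10, 25, 3, 12, 9, 24, 2, 8, 23, 1, 7, 22]
rank  pair      lcp
   1  s[19:],s[16:]  2  'aa'
   2  s[16:],s[5:]  3  'aab'
   3  s[5:],s[20:]  6  'aabbbb'
   4  s[20:],s[17:]  1  'a'
   5  s[17:],s[14:]  4  'abaa'
   6  s[14:],s[11:]  2  'ab'
   7  s[11:],s[0:]  3  'abb'
   8  s[0:],s[6:]  6  'abbbba'
   9  s[6:],s[21:]  5  'abbbb'
  10  s[21:],s[26:]  0  ''
  11  s[26:],s[18:]  1  'b'
  12  s[18:],s[15:]  3  'baa'
  13  s[15:],s[4:]  4  'baab'
  14  s[4:],s[13:]  2  'ba'
  15  s[13:],s[10:]  3  'bab'
  16  s[10:],s[25:]  1  'b'
  17  s[25:],s[3:]  2  'bb'
  18  s[3:],s[12:]  3  'bba'
  19  s[12:],s[9:]  4  'bbab'
  20  s[9:],s[24:]  2  'bb'
  21  s[24:],s[2:]  3  'bbb'
  22  s[2:],s[8:]  4  'bbba'
  23  s[8:],s[23:]  3  'bbb'
  24  s[23:],s[1:]  4  'bbbb'
  25  s[1:],s[7:]  5  'bbbba'
  26  s[7:],s[22:]  4  'bbbb'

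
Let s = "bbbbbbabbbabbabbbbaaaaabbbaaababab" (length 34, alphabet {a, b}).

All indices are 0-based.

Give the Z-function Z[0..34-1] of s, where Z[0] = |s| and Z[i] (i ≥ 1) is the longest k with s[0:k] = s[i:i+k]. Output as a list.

[34, 5, 4, 3, 2, 1, 0, 3, 2, 1, 0, 2, 1, 0, 4, 3, 2, 1, 0, 0, 0, 0, 0, 3, 2, 1, 0, 0, 0, 1, 0, 1, 0, 1]

Z[0]=34
i=1: outside box; Z[1]=5 extend→box=[1,6)
i=2: min(r-i=4, Z[1]=5)=4; Z[2]=4
i=3: min(r-i=3, Z[2]=4)=3; Z[3]=3
i=4: min(r-i=2, Z[3]=3)=2; Z[4]=2
i=5: min(r-i=1, Z[4]=2)=1; Z[5]=1
i=6: outside box; Z[6]=0
i=7: outside box; Z[7]=3 extend→box=[7,10)
i=8: min(r-i=2, Z[1]=5)=2; Z[8]=2
i=9: min(r-i=1, Z[2]=4)=1; Z[9]=1
i=10: outside box; Z[10]=0
i=11: outside box; Z[11]=2 extend→box=[11,13)
i=12: min(r-i=1, Z[1]=5)=1; Z[12]=1
i=13: outside box; Z[13]=0
i=14: outside box; Z[14]=4 extend→box=[14,18)
i=15: min(r-i=3, Z[1]=5)=3; Z[15]=3
i=16: min(r-i=2, Z[2]=4)=2; Z[16]=2
i=17: min(r-i=1, Z[3]=3)=1; Z[17]=1
i=18: outside box; Z[18]=0
i=19: outside box; Z[19]=0
i=20: outside box; Z[20]=0
i=21: outside box; Z[21]=0
i=22: outside box; Z[22]=0
i=23: outside box; Z[23]=3 extend→box=[23,26)
i=24: min(r-i=2, Z[1]=5)=2; Z[24]=2
i=25: min(r-i=1, Z[2]=4)=1; Z[25]=1
i=26: outside box; Z[26]=0
i=27: outside box; Z[27]=0
i=28: outside box; Z[28]=0
i=29: outside box; Z[29]=1 extend→box=[29,30)
i=30: outside box; Z[30]=0
i=31: outside box; Z[31]=1 extend→box=[31,32)
i=32: outside box; Z[32]=0
i=33: outside box; Z[33]=1 extend→box=[33,34)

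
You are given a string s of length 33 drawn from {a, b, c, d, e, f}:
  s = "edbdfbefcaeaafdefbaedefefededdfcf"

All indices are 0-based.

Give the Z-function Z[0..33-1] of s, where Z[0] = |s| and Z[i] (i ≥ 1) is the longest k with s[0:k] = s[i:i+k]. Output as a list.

Z[0]=33
i=1: i≥r, start 0; Z[1]=0
i=2: i≥r, start 0; Z[2]=0
i=3: i≥r, start 0; Z[3]=0
i=4: i≥r, start 0; Z[4]=0
i=5: i≥r, start 0; Z[5]=0
i=6: i≥r, start 0; Z[6]=1 grow→box=[6,7)
i=7: i≥r, start 0; Z[7]=0
i=8: i≥r, start 0; Z[8]=0
i=9: i≥r, start 0; Z[9]=0
i=10: i≥r, start 0; Z[10]=1 grow→box=[10,11)
i=11: i≥r, start 0; Z[11]=0
i=12: i≥r, start 0; Z[12]=0
i=13: i≥r, start 0; Z[13]=0
i=14: i≥r, start 0; Z[14]=0
i=15: i≥r, start 0; Z[15]=1 grow→box=[15,16)
i=16: i≥r, start 0; Z[16]=0
i=17: i≥r, start 0; Z[17]=0
i=18: i≥r, start 0; Z[18]=0
i=19: i≥r, start 0; Z[19]=2 grow→box=[19,21)
i=20: min(r-i=1, Z[1]=0)=0; Z[20]=0
i=21: i≥r, start 0; Z[21]=1 grow→box=[21,22)
i=22: i≥r, start 0; Z[22]=0
i=23: i≥r, start 0; Z[23]=1 grow→box=[23,24)
i=24: i≥r, start 0; Z[24]=0
i=25: i≥r, start 0; Z[25]=2 grow→box=[25,27)
i=26: min(r-i=1, Z[1]=0)=0; Z[26]=0
i=27: i≥r, start 0; Z[27]=2 grow→box=[27,29)
i=28: min(r-i=1, Z[1]=0)=0; Z[28]=0
i=29: i≥r, start 0; Z[29]=0
i=30: i≥r, start 0; Z[30]=0
i=31: i≥r, start 0; Z[31]=0
i=32: i≥r, start 0; Z[32]=0

[33, 0, 0, 0, 0, 0, 1, 0, 0, 0, 1, 0, 0, 0, 0, 1, 0, 0, 0, 2, 0, 1, 0, 1, 0, 2, 0, 2, 0, 0, 0, 0, 0]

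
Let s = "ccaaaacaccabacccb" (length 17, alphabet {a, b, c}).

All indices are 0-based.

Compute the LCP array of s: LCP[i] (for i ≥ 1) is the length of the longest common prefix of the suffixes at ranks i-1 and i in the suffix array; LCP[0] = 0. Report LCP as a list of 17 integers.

[0, 3, 2, 1, 1, 2, 3, 0, 1, 0, 2, 2, 1, 1, 3, 2, 2]

sorted suffixes:
  #0 SA[0]=2  'aaaacaccabacccb'
  #1 SA[1]=3  'aaacaccabacccb'
  #2 SA[2]=4  'aacaccabacccb'
  #3 SA[3]=10  'abacccb'
  #4 SA[4]=5  'acaccabacccb'
  #5 SA[5]=7  'accabacccb'
  #6 SA[6]=12  'acccb'
  #7 SA[7]=16  'b'
  #8 SA[8]=11  'bacccb'
  #9 SA[9]=1  'caaaacaccabacccb'
  #10 SA[10]=9  'cabacccb'
  #11 SA[11]=6  'caccabacccb'
  #12 SA[12]=15  'cb'
  #13 SA[13]=0  'ccaaaacaccabacccb'
  #14 SA[14]=8  'ccabacccb'
  #15 SA[15]=14  'ccb'
  #16 SA[16]=13  'cccb'

SA = [2, 3, 4, 10, 5, 7, 12, 16, 11, 1, 9, 6, 15, 0, 8, 14, 13]
i: (SA[i-1],SA[i]) lcp shared
  1: (2,3) 3 'aaa'
  2: (3,4) 2 'aa'
  3: (4,10) 1 'a'
  4: (10,5) 1 'a'
  5: (5,7) 2 'ac'
  6: (7,12) 3 'acc'
  7: (12,16) 0 ''
  8: (16,11) 1 'b'
  9: (11,1) 0 ''
  10: (1,9) 2 'ca'
  11: (9,6) 2 'ca'
  12: (6,15) 1 'c'
  13: (15,0) 1 'c'
  14: (0,8) 3 'cca'
  15: (8,14) 2 'cc'
  16: (14,13) 2 'cc'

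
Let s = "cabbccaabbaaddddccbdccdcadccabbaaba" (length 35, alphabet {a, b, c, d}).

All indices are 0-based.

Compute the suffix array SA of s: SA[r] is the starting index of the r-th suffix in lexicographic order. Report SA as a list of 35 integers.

rank→(start, suffix):
  0 → (34, 'a')
  1 → (31, 'aaba')
  2 → (6, 'aabbaaddddccbdccdcadccabbaaba')
  3 → (10, 'aaddddccbdccdcadccabbaaba')
  4 → (32, 'aba')
  5 → (28, 'abbaaba')
  6 → (7, 'abbaaddddccbdccdcadccabbaaba')
  7 → (1, 'abbccaabbaaddddccbdccdcadccabbaaba')
  8 → (24, 'adccabbaaba')
  9 → (11, 'addddccbdccdcadccabbaaba')
  10 → (33, 'ba')
  11 → (30, 'baaba')
  12 → (9, 'baaddddccbdccdcadccabbaaba')
  13 → (29, 'bbaaba')
  14 → (8, 'bbaaddddccbdccdcadccabbaaba')
  15 → (2, 'bbccaabbaaddddccbdccdcadccabbaaba')
  16 → (3, 'bccaabbaaddddccbdccdcadccabbaaba')
  17 → (18, 'bdccdcadccabbaaba')
  18 → (5, 'caabbaaddddccbdccdcadccabbaaba')
  19 → (27, 'cabbaaba')
  20 → (0, 'cabbccaabbaaddddccbdccdcadccabbaaba')
  21 → (23, 'cadccabbaaba')
  22 → (17, 'cbdccdcadccabbaaba')
  23 → (4, 'ccaabbaaddddccbdccdcadccabbaaba')
  24 → (26, 'ccabbaaba')
  25 → (16, 'ccbdccdcadccabbaaba')
  26 → (20, 'ccdcadccabbaaba')
  27 → (21, 'cdcadccabbaaba')
  28 → (22, 'dcadccabbaaba')
  29 → (25, 'dccabbaaba')
  30 → (15, 'dccbdccdcadccabbaaba')
  31 → (19, 'dccdcadccabbaaba')
  32 → (14, 'ddccbdccdcadccabbaaba')
  33 → (13, 'dddccbdccdcadccabbaaba')
  34 → (12, 'ddddccbdccdcadccabbaaba')

[34, 31, 6, 10, 32, 28, 7, 1, 24, 11, 33, 30, 9, 29, 8, 2, 3, 18, 5, 27, 0, 23, 17, 4, 26, 16, 20, 21, 22, 25, 15, 19, 14, 13, 12]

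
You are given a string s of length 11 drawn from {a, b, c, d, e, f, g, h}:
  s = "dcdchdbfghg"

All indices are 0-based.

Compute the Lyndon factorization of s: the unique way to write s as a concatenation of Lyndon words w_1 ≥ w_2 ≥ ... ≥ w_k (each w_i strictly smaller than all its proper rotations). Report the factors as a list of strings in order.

emit factor 1: 'd' (i=0, period=1)
emit factor 2: 'cdchd' (i=1, period=5)
emit factor 3: 'bfghg' (i=6, period=5)

["d", "cdchd", "bfghg"]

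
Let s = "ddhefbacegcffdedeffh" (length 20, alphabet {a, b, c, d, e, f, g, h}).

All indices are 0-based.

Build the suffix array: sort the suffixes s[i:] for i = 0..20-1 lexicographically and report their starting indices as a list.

rank→(start, suffix):
  0 → (6, 'acegcffdedeffh')
  1 → (5, 'bacegcffdedeffh')
  2 → (7, 'cegcffdedeffh')
  3 → (10, 'cffdedeffh')
  4 → (0, 'ddhefbacegcffdedeffh')
  5 → (13, 'dedeffh')
  6 → (15, 'deffh')
  7 → (1, 'dhefbacegcffdedeffh')
  8 → (14, 'edeffh')
  9 → (3, 'efbacegcffdedeffh')
  10 → (16, 'effh')
  11 → (8, 'egcffdedeffh')
  12 → (4, 'fbacegcffdedeffh')
  13 → (12, 'fdedeffh')
  14 → (11, 'ffdedeffh')
  15 → (17, 'ffh')
  16 → (18, 'fh')
  17 → (9, 'gcffdedeffh')
  18 → (19, 'h')
  19 → (2, 'hefbacegcffdedeffh')

[6, 5, 7, 10, 0, 13, 15, 1, 14, 3, 16, 8, 4, 12, 11, 17, 18, 9, 19, 2]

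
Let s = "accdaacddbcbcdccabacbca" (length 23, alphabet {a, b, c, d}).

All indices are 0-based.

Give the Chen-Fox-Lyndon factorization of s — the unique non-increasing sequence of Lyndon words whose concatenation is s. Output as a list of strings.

["accd", "aacddbcbcdccabacbc", "a"]

emit factor 1: 'accd' (i=0, period=4)
emit factor 2: 'aacddbcbcdccabacbc' (i=4, period=18)
emit factor 3: 'a' (i=22, period=1)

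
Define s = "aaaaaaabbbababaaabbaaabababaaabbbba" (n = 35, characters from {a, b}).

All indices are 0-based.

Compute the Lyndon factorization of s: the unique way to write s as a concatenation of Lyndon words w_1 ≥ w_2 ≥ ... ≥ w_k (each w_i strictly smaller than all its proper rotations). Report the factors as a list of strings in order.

emit factor 1: 'aaaaaaabbbababaaabbaaabababaaabbbb' (i=0, period=34)
emit factor 2: 'a' (i=34, period=1)

["aaaaaaabbbababaaabbaaabababaaabbbb", "a"]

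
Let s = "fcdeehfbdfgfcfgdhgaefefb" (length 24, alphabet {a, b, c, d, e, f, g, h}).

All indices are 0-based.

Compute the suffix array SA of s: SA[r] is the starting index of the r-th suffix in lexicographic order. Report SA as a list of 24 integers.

[18, 23, 7, 1, 12, 2, 8, 15, 3, 21, 19, 4, 22, 6, 0, 11, 20, 13, 9, 17, 14, 10, 5, 16]

rank | idx | suffix
   0 |  18 | aefefb
   1 |  23 | b
   2 |   7 | bdfgfcfgdhgaefefb
   3 |   1 | cdeehfbdfgfcfgdhgaefefb
   4 |  12 | cfgdhgaefefb
   5 |   2 | deehfbdfgfcfgdhgaefefb
   6 |   8 | dfgfcfgdhgaefefb
   7 |  15 | dhgaefefb
   8 |   3 | eehfbdfgfcfgdhgaefefb
   9 |  21 | efb
  10 |  19 | efefb
  11 |   4 | ehfbdfgfcfgdhgaefefb
  12 |  22 | fb
  13 |   6 | fbdfgfcfgdhgaefefb
  14 |   0 | fcdeehfbdfgfcfgdhgaefefb
  15 |  11 | fcfgdhgaefefb
  16 |  20 | fefb
  17 |  13 | fgdhgaefefb
  18 |   9 | fgfcfgdhgaefefb
  19 |  17 | gaefefb
  20 |  14 | gdhgaefefb
  21 |  10 | gfcfgdhgaefefb
  22 |   5 | hfbdfgfcfgdhgaefefb
  23 |  16 | hgaefefb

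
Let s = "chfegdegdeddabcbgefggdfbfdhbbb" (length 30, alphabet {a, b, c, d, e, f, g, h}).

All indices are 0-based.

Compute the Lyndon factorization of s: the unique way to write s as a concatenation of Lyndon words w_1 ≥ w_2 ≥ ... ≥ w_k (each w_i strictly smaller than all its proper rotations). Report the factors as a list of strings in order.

["chfegdegdedd", "abcbgefggdfbfdhbbb"]

emit factor 1: 'chfegdegdedd' (i=0, period=12)
emit factor 2: 'abcbgefggdfbfdhbbb' (i=12, period=18)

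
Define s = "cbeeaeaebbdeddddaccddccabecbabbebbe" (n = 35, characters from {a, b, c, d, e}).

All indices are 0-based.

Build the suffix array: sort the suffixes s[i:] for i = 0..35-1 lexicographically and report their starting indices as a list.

rank→(start, suffix):
  0 → (28, 'abbebbe')
  1 → (23, 'abecbabbebbe')
  2 → (16, 'accddccabecbabbebbe')
  3 → (4, 'aeaebbdeddddaccddccabecbabbebbe')
  4 → (6, 'aebbdeddddaccddccabecbabbebbe')
  5 → (27, 'babbebbe')
  6 → (8, 'bbdeddddaccddccabecbabbebbe')
  7 → (32, 'bbe')
  8 → (29, 'bbebbe')
  9 → (9, 'bdeddddaccddccabecbabbebbe')
  10 → (33, 'be')
  11 → (30, 'bebbe')
  12 → (24, 'becbabbebbe')
  13 → (1, 'beeaeaebbdeddddaccddccabecbabbebbe')
  14 → (22, 'cabecbabbebbe')
  15 → (26, 'cbabbebbe')
  16 → (0, 'cbeeaeaebbdeddddaccddccabecbabbebbe')
  17 → (21, 'ccabecbabbebbe')
  18 → (17, 'ccddccabecbabbebbe')
  19 → (18, 'cddccabecbabbebbe')
  20 → (15, 'daccddccabecbabbebbe')
  21 → (20, 'dccabecbabbebbe')
  22 → (14, 'ddaccddccabecbabbebbe')
  23 → (19, 'ddccabecbabbebbe')
  24 → (13, 'dddaccddccabecbabbebbe')
  25 → (12, 'ddddaccddccabecbabbebbe')
  26 → (10, 'deddddaccddccabecbabbebbe')
  27 → (34, 'e')
  28 → (3, 'eaeaebbdeddddaccddccabecbabbebbe')
  29 → (5, 'eaebbdeddddaccddccabecbabbebbe')
  30 → (7, 'ebbdeddddaccddccabecbabbebbe')
  31 → (31, 'ebbe')
  32 → (25, 'ecbabbebbe')
  33 → (11, 'eddddaccddccabecbabbebbe')
  34 → (2, 'eeaeaebbdeddddaccddccabecbabbebbe')

[28, 23, 16, 4, 6, 27, 8, 32, 29, 9, 33, 30, 24, 1, 22, 26, 0, 21, 17, 18, 15, 20, 14, 19, 13, 12, 10, 34, 3, 5, 7, 31, 25, 11, 2]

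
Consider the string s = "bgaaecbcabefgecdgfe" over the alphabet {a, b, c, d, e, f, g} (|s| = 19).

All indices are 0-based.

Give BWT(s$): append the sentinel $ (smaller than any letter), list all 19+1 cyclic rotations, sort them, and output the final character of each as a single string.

rank  rotation              last
    0  $bgaaecbcabefgecdgfe  e
    1  aaecbcabefgecdgfe$bg  g
    2  abefgecdgfe$bgaaecbc  c
    3  aecbcabefgecdgfe$bga  a
    4  bcabefgecdgfe$bgaaec  c
    5  befgecdgfe$bgaaecbca  a
    6  bgaaecbcabefgecdgfe$  $
    7  cabefgecdgfe$bgaaecb  b
    8  cbcabefgecdgfe$bgaae  e
    9  cdgfe$bgaaecbcabefge  e
   10  dgfe$bgaaecbcabefgec  c
   11  e$bgaaecbcabefgecdgf  f
   12  ecbcabefgecdgfe$bgaa  a
   13  ecdgfe$bgaaecbcabefg  g
   14  efgecdgfe$bgaaecbcab  b
   15  fe$bgaaecbcabefgecdg  g
   16  fgecdgfe$bgaaecbcabe  e
   17  gaaecbcabefgecdgfe$b  b
   18  gecdgfe$bgaaecbcabef  f
   19  gfe$bgaaecbcabefgecd  d

egcaca$beecfagbgebfd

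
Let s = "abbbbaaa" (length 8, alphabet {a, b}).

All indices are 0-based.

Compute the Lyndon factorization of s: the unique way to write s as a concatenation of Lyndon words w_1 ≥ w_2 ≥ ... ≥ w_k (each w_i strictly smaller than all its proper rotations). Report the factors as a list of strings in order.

["abbbb", "a", "a", "a"]

emit factor 1: 'abbbb' (i=0, period=5)
emit factor 2: 'a' (i=5, period=1)
emit factor 3: 'a' (i=6, period=1)
emit factor 4: 'a' (i=7, period=1)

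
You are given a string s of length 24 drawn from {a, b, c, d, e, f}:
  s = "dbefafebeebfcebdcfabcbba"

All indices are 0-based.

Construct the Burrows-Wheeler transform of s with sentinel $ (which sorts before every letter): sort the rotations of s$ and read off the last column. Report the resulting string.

rank  rotation                   last
    0  $dbefafebeebfcebdcfabcbba  a
    1  a$dbefafebeebfcebdcfabcbb  b
    2  abcbba$dbefafebeebfcebdcf  f
    3  afebeebfcebdcfabcbba$dbef  f
    4  ba$dbefafebeebfcebdcfabcb  b
    5  bba$dbefafebeebfcebdcfabc  c
    6  bcbba$dbefafebeebfcebdcfa  a
    7  bdcfabcbba$dbefafebeebfce  e
    8  beebfcebdcfabcbba$dbefafe  e
    9  befafebeebfcebdcfabcbba$d  d
   10  bfcebdcfabcbba$dbefafebee  e
   11  cbba$dbefafebeebfcebdcfab  b
   12  cebdcfabcbba$dbefafebeebf  f
   13  cfabcbba$dbefafebeebfcebd  d
   14  dbefafebeebfcebdcfabcbba$  $
   15  dcfabcbba$dbefafebeebfceb  b
   16  ebdcfabcbba$dbefafebeebfc  c
   17  ebeebfcebdcfabcbba$dbefaf  f
   18  ebfcebdcfabcbba$dbefafebe  e
   19  eebfcebdcfabcbba$dbefafeb  b
   20  efafebeebfcebdcfabcbba$db  b
   21  fabcbba$dbefafebeebfcebdc  c
   22  fafebeebfcebdcfabcbba$dbe  e
   23  fcebdcfabcbba$dbefafebeeb  b
   24  febeebfcebdcfabcbba$dbefa  a

abffbcaeedebfd$bcfebbceba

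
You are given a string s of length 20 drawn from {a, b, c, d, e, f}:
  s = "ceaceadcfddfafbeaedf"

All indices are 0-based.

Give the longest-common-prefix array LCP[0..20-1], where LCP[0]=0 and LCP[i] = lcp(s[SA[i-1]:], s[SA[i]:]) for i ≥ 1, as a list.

rank | idx | suffix
   0 |   2 | aceadcfddfafbeaedf
   1 |   5 | adcfddfafbeaedf
   2 |  16 | aedf
   3 |  12 | afbeaedf
   4 |  14 | beaedf
   5 |   0 | ceaceadcfddfafbeaedf
   6 |   3 | ceadcfddfafbeaedf
   7 |   7 | cfddfafbeaedf
   8 |   6 | dcfddfafbeaedf
   9 |   9 | ddfafbeaedf
  10 |  18 | df
  11 |  10 | dfafbeaedf
  12 |   1 | eaceadcfddfafbeaedf
  13 |   4 | eadcfddfafbeaedf
  14 |  15 | eaedf
  15 |  17 | edf
  16 |  19 | f
  17 |  11 | fafbeaedf
  18 |  13 | fbeaedf
  19 |   8 | fddfafbeaedf

SA = [2, 5, 16, 12, 14, 0, 3, 7, 6, 9, 18, 10, 1, 4, 15, 17, 19, 11, 13, 8]
[i] adj suffixes → lcp
  [1] 2/5 → 1 ('a')
  [2] 5/16 → 1 ('a')
  [3] 16/12 → 1 ('a')
  [4] 12/14 → 0 ('')
  [5] 14/0 → 0 ('')
  [6] 0/3 → 3 ('cea')
  [7] 3/7 → 1 ('c')
  [8] 7/6 → 0 ('')
  [9] 6/9 → 1 ('d')
  [10] 9/18 → 1 ('d')
  [11] 18/10 → 2 ('df')
  [12] 10/1 → 0 ('')
  [13] 1/4 → 2 ('ea')
  [14] 4/15 → 2 ('ea')
  [15] 15/17 → 1 ('e')
  [16] 17/19 → 0 ('')
  [17] 19/11 → 1 ('f')
  [18] 11/13 → 1 ('f')
  [19] 13/8 → 1 ('f')

[0, 1, 1, 1, 0, 0, 3, 1, 0, 1, 1, 2, 0, 2, 2, 1, 0, 1, 1, 1]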